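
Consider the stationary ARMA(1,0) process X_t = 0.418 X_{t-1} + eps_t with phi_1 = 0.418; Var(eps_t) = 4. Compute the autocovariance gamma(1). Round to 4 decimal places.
\gamma(1) = 2.0260

Multiply the model equation by X_{t-k} and take expectations. With theta_0 = psi_0 = 1 and psi_j the MA(infinity) weights, this gives
  gamma(k) - sum_i phi_i gamma(k-i) = c_k,
  c_k = sigma^2 * sum_{j=k..q} theta_j psi_{j-k}   (c_k = 0 for k > q),
using gamma(-m) = gamma(m).
Pure AR (q = 0): c_0 = sigma^2 = 4, c_k = 0 for k >= 1.
Equations for k = 0 and k = 1 (AR order 1):
  gamma(0) = phi_1 gamma(1) + c_0
  gamma(1) = phi_1 gamma(0) + c_1
Substituting the second into the first: gamma(0) (1 - phi_1^2) = c_0 + phi_1 c_1, so
  gamma(0) = c_0 / (1 - phi_1^2) = 4 / (1 - (0.418)^2) = 4 / 0.825276 = 4.846863.
  gamma(1) = phi_1 gamma(0) = (0.418)(4.846863) = 2.025989.
Therefore gamma(1) = 2.0260 (to 4 decimal places).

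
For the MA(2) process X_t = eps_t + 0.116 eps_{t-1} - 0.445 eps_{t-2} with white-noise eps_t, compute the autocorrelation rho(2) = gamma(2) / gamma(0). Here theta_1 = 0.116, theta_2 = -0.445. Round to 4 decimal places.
\rho(2) = -0.3673

For an MA(q) process with theta_0 = 1, the autocovariance is
  gamma(k) = sigma^2 * sum_{i=0..q-k} theta_i * theta_{i+k},
and rho(k) = gamma(k) / gamma(0). Sigma^2 cancels.
  numerator   = (1)*(-0.445) = -0.445.
  denominator = (1)^2 + (0.116)^2 + (-0.445)^2 = 1.211481.
  rho(2) = -0.445 / 1.211481 = -0.3673.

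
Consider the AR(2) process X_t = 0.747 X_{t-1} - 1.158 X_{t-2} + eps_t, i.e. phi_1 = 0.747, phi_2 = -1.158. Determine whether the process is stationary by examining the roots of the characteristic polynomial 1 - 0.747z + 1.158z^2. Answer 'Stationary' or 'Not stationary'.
\text{Not stationary}

The AR(p) characteristic polynomial is P(z) = 1 - 0.747z + 1.158z^2.
Stationarity requires all roots to lie outside the unit circle, i.e. |z| > 1 for every root.
Set 1 + (-0.747) z + (1.158) z^2 = 0, i.e. a z^2 + b z + c = 0 with a = 1.158, b = -0.747, c = 1.
Discriminant D = b^2 - 4ac = (-0.747)^2 - 4*(1.158)*1 = 0.558009 - (4.632) = -4.073991.
D < 0, so the roots are the complex-conjugate pair z = (-b +/- i sqrt(-D)) / (2a) = 0.3225 +/- 0.8715i.
For a conjugate pair |z|^2 = z * conj(z) = (product of roots) = c/a = 1/(1.158) = 0.863558, so |z| = sqrt(0.863558) = 0.9293 for both roots.
Moduli of all roots: 0.9293, 0.9293.
All moduli strictly greater than 1? No.
Verdict: Not stationary.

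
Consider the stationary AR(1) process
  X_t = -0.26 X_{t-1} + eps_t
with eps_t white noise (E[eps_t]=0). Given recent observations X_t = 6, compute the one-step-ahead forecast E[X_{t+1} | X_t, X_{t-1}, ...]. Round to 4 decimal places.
E[X_{t+1} \mid \mathcal F_t] = -1.5600

For an AR(p) model X_t = c + sum_i phi_i X_{t-i} + eps_t, the
one-step-ahead conditional mean is
  E[X_{t+1} | X_t, ...] = c + sum_i phi_i X_{t+1-i}.
Substitute known values:
  E[X_{t+1} | ...] = (-0.26) * (6)
                   = -1.5600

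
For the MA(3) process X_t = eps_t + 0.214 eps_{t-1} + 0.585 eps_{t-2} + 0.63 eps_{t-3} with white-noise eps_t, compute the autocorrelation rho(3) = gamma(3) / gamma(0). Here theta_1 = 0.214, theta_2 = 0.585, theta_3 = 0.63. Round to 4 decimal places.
\rho(3) = 0.3530

For an MA(q) process with theta_0 = 1, the autocovariance is
  gamma(k) = sigma^2 * sum_{i=0..q-k} theta_i * theta_{i+k},
and rho(k) = gamma(k) / gamma(0). Sigma^2 cancels.
  numerator   = (1)*(0.63) = 0.63.
  denominator = (1)^2 + (0.214)^2 + (0.585)^2 + (0.63)^2 = 1.784921.
  rho(3) = 0.63 / 1.784921 = 0.3530.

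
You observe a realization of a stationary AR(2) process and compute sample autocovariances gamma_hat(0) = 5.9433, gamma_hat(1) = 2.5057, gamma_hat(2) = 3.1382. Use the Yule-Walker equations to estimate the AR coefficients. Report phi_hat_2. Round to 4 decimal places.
\hat\phi_{2} = 0.4260

The Yule-Walker equations for an AR(p) process read, in matrix form,
  Gamma_p phi = r_p,   with   (Gamma_p)_{ij} = gamma(|i - j|),
                       (r_p)_i = gamma(i),   i,j = 1..p.
Substitute the sample gammas (Toeplitz matrix and right-hand side of size 2):
  Gamma_p = [[5.9433, 2.5057], [2.5057, 5.9433]]
  r_p     = [2.5057, 3.1382]
Written out:
  5.9433 phi_1 + 2.5057 phi_2 = 2.5057
  2.5057 phi_1 + 5.9433 phi_2 = 3.1382
Solve by Cramer's rule:
  det = gamma(0)^2 - gamma(1)^2 = (5.9433)^2 - (2.5057)^2 = 35.32281489 - 6.27853249 = 29.0442824
  phi_hat_1 = [gamma(1) gamma(0) - gamma(1) gamma(2)] / det = [(2.5057)(5.9433) - (2.5057)(3.1382)] / 29.0442824 = 7.02873907 / 29.0442824 = 0.242
  phi_hat_2 = [gamma(0) gamma(2) - gamma(1)^2] / det = [(5.9433)(3.1382) - (2.5057)^2] / 29.0442824 = 12.37273157 / 29.0442824 = 0.426
So phi_hat = [0.2420, 0.4260].
Therefore phi_hat_2 = 0.4260.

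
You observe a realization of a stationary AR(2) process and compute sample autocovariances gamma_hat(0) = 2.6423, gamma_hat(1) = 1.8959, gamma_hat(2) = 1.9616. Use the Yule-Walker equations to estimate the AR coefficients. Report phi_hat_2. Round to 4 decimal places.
\hat\phi_{2} = 0.4690

The Yule-Walker equations for an AR(p) process read, in matrix form,
  Gamma_p phi = r_p,   with   (Gamma_p)_{ij} = gamma(|i - j|),
                       (r_p)_i = gamma(i),   i,j = 1..p.
Substitute the sample gammas (Toeplitz matrix and right-hand side of size 2):
  Gamma_p = [[2.6423, 1.8959], [1.8959, 2.6423]]
  r_p     = [1.8959, 1.9616]
Written out:
  2.6423 phi_1 + 1.8959 phi_2 = 1.8959
  1.8959 phi_1 + 2.6423 phi_2 = 1.9616
Solve by Cramer's rule:
  det = gamma(0)^2 - gamma(1)^2 = (2.6423)^2 - (1.8959)^2 = 6.98174929 - 3.59443681 = 3.38731248
  phi_hat_1 = [gamma(1) gamma(0) - gamma(1) gamma(2)] / det = [(1.8959)(2.6423) - (1.8959)(1.9616)] / 3.38731248 = 1.29053913 / 3.38731248 = 0.381
  phi_hat_2 = [gamma(0) gamma(2) - gamma(1)^2] / det = [(2.6423)(1.9616) - (1.8959)^2] / 3.38731248 = 1.58869887 / 3.38731248 = 0.469
So phi_hat = [0.3810, 0.4690].
Therefore phi_hat_2 = 0.4690.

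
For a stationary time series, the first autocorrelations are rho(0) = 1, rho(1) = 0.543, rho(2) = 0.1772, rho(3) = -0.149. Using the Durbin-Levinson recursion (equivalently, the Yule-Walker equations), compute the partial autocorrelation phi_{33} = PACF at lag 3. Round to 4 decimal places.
\phi_{33} = -0.2490

The PACF at lag k is phi_{kk}, the last component of the solution
to the Yule-Walker system G_k phi = r_k where
  (G_k)_{ij} = rho(|i - j|), (r_k)_i = rho(i), i,j = 1..k.
Equivalently, Durbin-Levinson gives phi_{kk} iteratively:
  phi_{11} = rho(1)
  phi_{kk} = [rho(k) - sum_{j=1..k-1} phi_{k-1,j} rho(k-j)]
            / [1 - sum_{j=1..k-1} phi_{k-1,j} rho(j)],
  phi_{k,j} = phi_{k-1,j} - phi_{kk} phi_{k-1,k-j},  j = 1..k-1.
Step k = 1:
  phi_11 = rho(1) = 0.543.
Step k = 2:
  phi_22 = [rho(2) - phi_11 rho(1)] / [1 - phi_11 rho(1)] = [0.1772 - (0.543)(0.543)] / [1 - (0.543)(0.543)]
         = -0.117649 / 0.705151 = -0.166842.
  Update: phi_21 = phi_11 - phi_22 phi_11 = 0.543 - (-0.166842)(0.543) = 0.633595.
Step k = 3:
  phi_33 = [rho(3) - phi_21 rho(2) - phi_22 rho(1)] / [1 - phi_21 rho(1) - phi_22 rho(2)]
    numerator   = -0.149 - (0.633595)(0.1772) - (-0.166842)(0.543) = -0.17067774
    denominator = 1 - (0.633595)(0.543) - (-0.166842)(0.1772) = 0.68552217
  phi_33 = -0.17067774 / 0.68552217 = -0.249.
Therefore phi_{33} = -0.2490.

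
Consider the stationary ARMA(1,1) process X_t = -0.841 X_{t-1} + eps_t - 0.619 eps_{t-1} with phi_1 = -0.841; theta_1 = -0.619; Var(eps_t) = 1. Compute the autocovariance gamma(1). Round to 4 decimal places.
\gamma(1) = -7.5842

Multiply the model equation by X_{t-k} and take expectations. With theta_0 = psi_0 = 1 and psi_j the MA(infinity) weights, this gives
  gamma(k) - sum_i phi_i gamma(k-i) = c_k,
  c_k = sigma^2 * sum_{j=k..q} theta_j psi_{j-k}   (c_k = 0 for k > q),
using gamma(-m) = gamma(m).
psi-weights needed (psi_j = theta_j + sum_i phi_i psi_{j-i}):
  psi_1 = theta_1 + phi_1 = -0.619 + (-0.841) = -1.46
Right-hand sides:
  c_0 = sigma^2 (1 + theta_1 psi_1) = 1 * (1 + (-0.619)(-1.46)) = 1 * 1.90374 = 1.90374
  c_1 = sigma^2 theta_1 = 1 * (-0.619) = -0.619
  c_2 = 0
Equations for k = 0 and k = 1 (AR order 1):
  gamma(0) = phi_1 gamma(1) + c_0
  gamma(1) = phi_1 gamma(0) + c_1
Substituting the second into the first: gamma(0) (1 - phi_1^2) = c_0 + phi_1 c_1, so
  gamma(0) = (c_0 + phi_1 c_1) / (1 - phi_1^2) = (1.90374 + (-0.841)(-0.619)) / (1 - (-0.841)^2) = 2.424319 / 0.292719 = 8.282069.
  gamma(1) = phi_1 gamma(0) + c_1 = (-0.841)(8.282069) + (-0.619) = -7.58422.
Therefore gamma(1) = -7.5842 (to 4 decimal places).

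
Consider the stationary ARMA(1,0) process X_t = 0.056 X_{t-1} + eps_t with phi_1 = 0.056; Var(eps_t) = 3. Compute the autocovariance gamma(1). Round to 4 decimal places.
\gamma(1) = 0.1685

Multiply the model equation by X_{t-k} and take expectations. With theta_0 = psi_0 = 1 and psi_j the MA(infinity) weights, this gives
  gamma(k) - sum_i phi_i gamma(k-i) = c_k,
  c_k = sigma^2 * sum_{j=k..q} theta_j psi_{j-k}   (c_k = 0 for k > q),
using gamma(-m) = gamma(m).
Pure AR (q = 0): c_0 = sigma^2 = 3, c_k = 0 for k >= 1.
Equations for k = 0 and k = 1 (AR order 1):
  gamma(0) = phi_1 gamma(1) + c_0
  gamma(1) = phi_1 gamma(0) + c_1
Substituting the second into the first: gamma(0) (1 - phi_1^2) = c_0 + phi_1 c_1, so
  gamma(0) = c_0 / (1 - phi_1^2) = 3 / (1 - (0.056)^2) = 3 / 0.996864 = 3.009438.
  gamma(1) = phi_1 gamma(0) = (0.056)(3.009438) = 0.168529.
Therefore gamma(1) = 0.1685 (to 4 decimal places).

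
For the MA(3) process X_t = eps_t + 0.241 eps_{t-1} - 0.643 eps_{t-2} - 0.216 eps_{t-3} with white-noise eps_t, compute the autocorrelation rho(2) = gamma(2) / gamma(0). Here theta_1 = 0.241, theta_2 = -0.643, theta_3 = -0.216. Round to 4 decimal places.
\rho(2) = -0.4578

For an MA(q) process with theta_0 = 1, the autocovariance is
  gamma(k) = sigma^2 * sum_{i=0..q-k} theta_i * theta_{i+k},
and rho(k) = gamma(k) / gamma(0). Sigma^2 cancels.
  numerator   = (1)*(-0.643) + (0.241)*(-0.216) = -0.695056.
  denominator = (1)^2 + (0.241)^2 + (-0.643)^2 + (-0.216)^2 = 1.518186.
  rho(2) = -0.695056 / 1.518186 = -0.4578.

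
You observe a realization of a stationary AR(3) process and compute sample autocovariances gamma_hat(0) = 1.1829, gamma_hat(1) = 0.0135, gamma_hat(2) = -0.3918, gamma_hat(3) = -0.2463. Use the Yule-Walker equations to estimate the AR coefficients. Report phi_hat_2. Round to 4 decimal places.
\hat\phi_{2} = -0.3280

The Yule-Walker equations for an AR(p) process read, in matrix form,
  Gamma_p phi = r_p,   with   (Gamma_p)_{ij} = gamma(|i - j|),
                       (r_p)_i = gamma(i),   i,j = 1..p.
Substitute the sample gammas (Toeplitz matrix and right-hand side of size 3):
  Gamma_p = [[1.1829, 0.0135, -0.3918], [0.0135, 1.1829, 0.0135], [-0.3918, 0.0135, 1.1829]]
  r_p     = [0.0135, -0.3918, -0.2463]
Written out (R1..R3):
  (R1) 1.1829 phi_1 + 0.0135 phi_2 - 0.3918 phi_3 = 0.0135
  (R2) 0.0135 phi_1 + 1.1829 phi_2 + 0.0135 phi_3 = -0.3918
  (R3) -0.3918 phi_1 + 0.0135 phi_2 + 1.1829 phi_3 = -0.2463
Gaussian elimination:
  R2 <- R2 - (0.0135/1.1829) R1 = R2 - (0.011413) R1:  1.182746 phi_2 + 0.017971 phi_3 = -0.391954
  R3 <- R3 - (-0.3918/1.1829) R1 = R3 - (-0.33122) R1:  0.017971 phi_2 + 1.053128 phi_3 = -0.241829
  R3 <- R3 - (0.017971/1.182746) R2 = R3 - (0.015195) R2:  1.052855 phi_3 = -0.235873
Back-substitution:
  phi_hat_3 = -0.235873 / 1.052855 = -0.224032
  phi_hat_2 = (-0.391954 - (0.017971)(-0.224032)) / 1.182746 = -0.327989
  phi_hat_1 = (0.0135 - (0.0135)(-0.327989) - (-0.3918)(-0.224032)) / 1.1829 = -0.059048
So phi_hat = [-0.0590, -0.3280, -0.2240].
Therefore phi_hat_2 = -0.3280.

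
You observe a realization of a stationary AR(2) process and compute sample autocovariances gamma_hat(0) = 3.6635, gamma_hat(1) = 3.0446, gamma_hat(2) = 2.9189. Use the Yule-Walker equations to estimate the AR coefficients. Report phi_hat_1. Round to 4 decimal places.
\hat\phi_{1} = 0.5461

The Yule-Walker equations for an AR(p) process read, in matrix form,
  Gamma_p phi = r_p,   with   (Gamma_p)_{ij} = gamma(|i - j|),
                       (r_p)_i = gamma(i),   i,j = 1..p.
Substitute the sample gammas (Toeplitz matrix and right-hand side of size 2):
  Gamma_p = [[3.6635, 3.0446], [3.0446, 3.6635]]
  r_p     = [3.0446, 2.9189]
Written out:
  3.6635 phi_1 + 3.0446 phi_2 = 3.0446
  3.0446 phi_1 + 3.6635 phi_2 = 2.9189
Solve by Cramer's rule:
  det = gamma(0)^2 - gamma(1)^2 = (3.6635)^2 - (3.0446)^2 = 13.42123225 - 9.26958916 = 4.15164309
  phi_hat_1 = [gamma(1) gamma(0) - gamma(1) gamma(2)] / det = [(3.0446)(3.6635) - (3.0446)(2.9189)] / 4.15164309 = 2.26700916 / 4.15164309 = 0.5461
  phi_hat_2 = [gamma(0) gamma(2) - gamma(1)^2] / det = [(3.6635)(2.9189) - (3.0446)^2] / 4.15164309 = 1.42380099 / 4.15164309 = 0.3429
So phi_hat = [0.5461, 0.3429].
Therefore phi_hat_1 = 0.5461.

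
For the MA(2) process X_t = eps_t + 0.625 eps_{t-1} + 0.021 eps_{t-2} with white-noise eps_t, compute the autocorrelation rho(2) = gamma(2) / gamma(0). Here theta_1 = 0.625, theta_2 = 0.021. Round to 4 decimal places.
\rho(2) = 0.0151

For an MA(q) process with theta_0 = 1, the autocovariance is
  gamma(k) = sigma^2 * sum_{i=0..q-k} theta_i * theta_{i+k},
and rho(k) = gamma(k) / gamma(0). Sigma^2 cancels.
  numerator   = (1)*(0.021) = 0.021.
  denominator = (1)^2 + (0.625)^2 + (0.021)^2 = 1.391066.
  rho(2) = 0.021 / 1.391066 = 0.0151.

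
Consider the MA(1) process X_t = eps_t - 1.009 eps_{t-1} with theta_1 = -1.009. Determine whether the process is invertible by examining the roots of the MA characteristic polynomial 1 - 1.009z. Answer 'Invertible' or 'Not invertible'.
\text{Not invertible}

The MA(q) characteristic polynomial is P(z) = 1 - 1.009z.
Invertibility requires all roots to lie outside the unit circle, i.e. |z| > 1 for every root.
This is linear in z: 1 + (-1.009) z = 0  =>  z = -1/(-1.009) = 0.99108,  |z| = 0.99108.
Moduli of all roots: 0.9911.
All moduli strictly greater than 1? No.
Verdict: Not invertible.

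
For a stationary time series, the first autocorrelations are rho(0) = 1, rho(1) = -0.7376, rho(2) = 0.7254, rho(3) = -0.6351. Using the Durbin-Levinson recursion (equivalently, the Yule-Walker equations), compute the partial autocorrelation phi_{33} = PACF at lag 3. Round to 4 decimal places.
\phi_{33} = -0.0508

The PACF at lag k is phi_{kk}, the last component of the solution
to the Yule-Walker system G_k phi = r_k where
  (G_k)_{ij} = rho(|i - j|), (r_k)_i = rho(i), i,j = 1..k.
Equivalently, Durbin-Levinson gives phi_{kk} iteratively:
  phi_{11} = rho(1)
  phi_{kk} = [rho(k) - sum_{j=1..k-1} phi_{k-1,j} rho(k-j)]
            / [1 - sum_{j=1..k-1} phi_{k-1,j} rho(j)],
  phi_{k,j} = phi_{k-1,j} - phi_{kk} phi_{k-1,k-j},  j = 1..k-1.
Step k = 1:
  phi_11 = rho(1) = -0.7376.
Step k = 2:
  phi_22 = [rho(2) - phi_11 rho(1)] / [1 - phi_11 rho(1)] = [0.7254 - (-0.7376)(-0.7376)] / [1 - (-0.7376)(-0.7376)]
         = 0.18134624 / 0.45594624 = 0.397736.
  Update: phi_21 = phi_11 - phi_22 phi_11 = -0.7376 - (0.397736)(-0.7376) = -0.44423.
Step k = 3:
  phi_33 = [rho(3) - phi_21 rho(2) - phi_22 rho(1)] / [1 - phi_21 rho(1) - phi_22 rho(2)]
    numerator   = -0.6351 - (-0.44423)(0.7254) - (0.397736)(-0.7376) = -0.01948553
    denominator = 1 - (-0.44423)(-0.7376) - (0.397736)(0.7254) = 0.38381831
  phi_33 = -0.01948553 / 0.38381831 = -0.0508.
Therefore phi_{33} = -0.0508.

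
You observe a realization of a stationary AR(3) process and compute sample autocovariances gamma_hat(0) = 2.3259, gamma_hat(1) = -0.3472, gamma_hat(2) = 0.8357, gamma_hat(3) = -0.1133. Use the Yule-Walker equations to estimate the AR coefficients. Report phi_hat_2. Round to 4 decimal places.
\hat\phi_{2} = 0.3490

The Yule-Walker equations for an AR(p) process read, in matrix form,
  Gamma_p phi = r_p,   with   (Gamma_p)_{ij} = gamma(|i - j|),
                       (r_p)_i = gamma(i),   i,j = 1..p.
Substitute the sample gammas (Toeplitz matrix and right-hand side of size 3):
  Gamma_p = [[2.3259, -0.3472, 0.8357], [-0.3472, 2.3259, -0.3472], [0.8357, -0.3472, 2.3259]]
  r_p     = [-0.3472, 0.8357, -0.1133]
Written out (R1..R3):
  (R1) 2.3259 phi_1 - 0.3472 phi_2 + 0.8357 phi_3 = -0.3472
  (R2) -0.3472 phi_1 + 2.3259 phi_2 - 0.3472 phi_3 = 0.8357
  (R3) 0.8357 phi_1 - 0.3472 phi_2 + 2.3259 phi_3 = -0.1133
Gaussian elimination:
  R2 <- R2 - (-0.3472/2.3259) R1 = R2 - (-0.149276) R1:  2.274072 phi_2 - 0.22245 phi_3 = 0.783872
  R3 <- R3 - (0.8357/2.3259) R1 = R3 - (0.359302) R1:  -0.22245 phi_2 + 2.025632 phi_3 = 0.01145
  R3 <- R3 - (-0.22245/2.274072) R2 = R3 - (-0.09782) R2:  2.003871 phi_3 = 0.088128
Back-substitution:
  phi_hat_3 = 0.088128 / 2.003871 = 0.043979
  phi_hat_2 = (0.783872 - (-0.22245)(0.043979)) / 2.274072 = 0.349002
  phi_hat_1 = (-0.3472 - (-0.3472)(0.349002) - (0.8357)(0.043979)) / 2.3259 = -0.11298
So phi_hat = [-0.1130, 0.3490, 0.0440].
Therefore phi_hat_2 = 0.3490.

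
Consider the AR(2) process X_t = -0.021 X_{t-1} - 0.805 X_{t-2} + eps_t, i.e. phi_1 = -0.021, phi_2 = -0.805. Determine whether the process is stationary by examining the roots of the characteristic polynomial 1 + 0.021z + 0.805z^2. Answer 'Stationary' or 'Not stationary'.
\text{Stationary}

The AR(p) characteristic polynomial is P(z) = 1 + 0.021z + 0.805z^2.
Stationarity requires all roots to lie outside the unit circle, i.e. |z| > 1 for every root.
Set 1 + (0.021) z + (0.805) z^2 = 0, i.e. a z^2 + b z + c = 0 with a = 0.805, b = 0.021, c = 1.
Discriminant D = b^2 - 4ac = (0.021)^2 - 4*(0.805)*1 = 0.000441 - (3.22) = -3.219559.
D < 0, so the roots are the complex-conjugate pair z = (-b +/- i sqrt(-D)) / (2a) = -0.013 +/- 1.1145i.
For a conjugate pair |z|^2 = z * conj(z) = (product of roots) = c/a = 1/(0.805) = 1.242236, so |z| = sqrt(1.242236) = 1.1146 for both roots.
Moduli of all roots: 1.1146, 1.1146.
All moduli strictly greater than 1? Yes.
Verdict: Stationary.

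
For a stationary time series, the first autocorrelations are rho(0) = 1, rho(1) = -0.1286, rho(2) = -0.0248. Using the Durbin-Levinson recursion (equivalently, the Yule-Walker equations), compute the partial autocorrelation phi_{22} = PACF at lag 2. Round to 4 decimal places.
\phi_{22} = -0.0420

The PACF at lag k is phi_{kk}, the last component of the solution
to the Yule-Walker system G_k phi = r_k where
  (G_k)_{ij} = rho(|i - j|), (r_k)_i = rho(i), i,j = 1..k.
Equivalently, Durbin-Levinson gives phi_{kk} iteratively:
  phi_{11} = rho(1)
  phi_{kk} = [rho(k) - sum_{j=1..k-1} phi_{k-1,j} rho(k-j)]
            / [1 - sum_{j=1..k-1} phi_{k-1,j} rho(j)],
  phi_{k,j} = phi_{k-1,j} - phi_{kk} phi_{k-1,k-j},  j = 1..k-1.
Step k = 1:
  phi_11 = rho(1) = -0.1286.
Step k = 2:
  phi_22 = [rho(2) - phi_11 rho(1)] / [1 - phi_11 rho(1)] = [-0.0248 - (-0.1286)(-0.1286)] / [1 - (-0.1286)(-0.1286)]
         = -0.04133796 / 0.98346204 = -0.042.
Therefore phi_{22} = -0.0420.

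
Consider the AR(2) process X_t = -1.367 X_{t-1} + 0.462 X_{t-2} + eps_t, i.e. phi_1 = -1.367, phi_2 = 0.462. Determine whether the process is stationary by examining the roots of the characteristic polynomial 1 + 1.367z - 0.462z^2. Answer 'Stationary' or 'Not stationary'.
\text{Not stationary}

The AR(p) characteristic polynomial is P(z) = 1 + 1.367z - 0.462z^2.
Stationarity requires all roots to lie outside the unit circle, i.e. |z| > 1 for every root.
Set 1 + (1.367) z + (-0.462) z^2 = 0, i.e. a z^2 + b z + c = 0 with a = -0.462, b = 1.367, c = 1.
Discriminant D = b^2 - 4ac = (1.367)^2 - 4*(-0.462)*1 = 1.868689 - (-1.848) = 3.716689.
D >= 0, so the roots are real: z = (-b +/- sqrt(D)) / (2a) = (-1.367 +/- 1.927872) / (-0.924).
  z_1 = (-1.367 + 1.927872) / (-0.924) = -0.607,   |z_1| = 0.607.
  z_2 = (-1.367 - 1.927872) / (-0.924) = 3.5659,   |z_2| = 3.5659.
Moduli of all roots: 0.6070, 3.5659.
All moduli strictly greater than 1? No.
Verdict: Not stationary.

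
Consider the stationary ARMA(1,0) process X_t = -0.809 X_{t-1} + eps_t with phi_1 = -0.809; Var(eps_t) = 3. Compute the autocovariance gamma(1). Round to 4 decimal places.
\gamma(1) = -7.0242

Multiply the model equation by X_{t-k} and take expectations. With theta_0 = psi_0 = 1 and psi_j the MA(infinity) weights, this gives
  gamma(k) - sum_i phi_i gamma(k-i) = c_k,
  c_k = sigma^2 * sum_{j=k..q} theta_j psi_{j-k}   (c_k = 0 for k > q),
using gamma(-m) = gamma(m).
Pure AR (q = 0): c_0 = sigma^2 = 3, c_k = 0 for k >= 1.
Equations for k = 0 and k = 1 (AR order 1):
  gamma(0) = phi_1 gamma(1) + c_0
  gamma(1) = phi_1 gamma(0) + c_1
Substituting the second into the first: gamma(0) (1 - phi_1^2) = c_0 + phi_1 c_1, so
  gamma(0) = c_0 / (1 - phi_1^2) = 3 / (1 - (-0.809)^2) = 3 / 0.345519 = 8.682591.
  gamma(1) = phi_1 gamma(0) = (-0.809)(8.682591) = -7.024216.
Therefore gamma(1) = -7.0242 (to 4 decimal places).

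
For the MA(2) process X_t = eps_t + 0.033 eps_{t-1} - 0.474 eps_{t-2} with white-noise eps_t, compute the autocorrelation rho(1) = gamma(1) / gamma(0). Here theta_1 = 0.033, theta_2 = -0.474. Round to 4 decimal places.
\rho(1) = 0.0142

For an MA(q) process with theta_0 = 1, the autocovariance is
  gamma(k) = sigma^2 * sum_{i=0..q-k} theta_i * theta_{i+k},
and rho(k) = gamma(k) / gamma(0). Sigma^2 cancels.
  numerator   = (1)*(0.033) + (0.033)*(-0.474) = 0.017358.
  denominator = (1)^2 + (0.033)^2 + (-0.474)^2 = 1.225765.
  rho(1) = 0.017358 / 1.225765 = 0.0142.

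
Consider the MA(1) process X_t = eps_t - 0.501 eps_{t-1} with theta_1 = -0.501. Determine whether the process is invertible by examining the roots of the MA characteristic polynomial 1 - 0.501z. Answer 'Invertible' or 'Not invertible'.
\text{Invertible}

The MA(q) characteristic polynomial is P(z) = 1 - 0.501z.
Invertibility requires all roots to lie outside the unit circle, i.e. |z| > 1 for every root.
This is linear in z: 1 + (-0.501) z = 0  =>  z = -1/(-0.501) = 1.996008,  |z| = 1.996008.
Moduli of all roots: 1.9960.
All moduli strictly greater than 1? Yes.
Verdict: Invertible.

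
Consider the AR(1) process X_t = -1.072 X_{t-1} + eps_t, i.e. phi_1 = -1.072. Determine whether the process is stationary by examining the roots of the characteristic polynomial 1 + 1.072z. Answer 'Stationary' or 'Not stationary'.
\text{Not stationary}

The AR(p) characteristic polynomial is P(z) = 1 + 1.072z.
Stationarity requires all roots to lie outside the unit circle, i.e. |z| > 1 for every root.
This is linear in z: 1 + (1.072) z = 0  =>  z = -1/(1.072) = -0.932836,  |z| = 0.932836.
Moduli of all roots: 0.9328.
All moduli strictly greater than 1? No.
Verdict: Not stationary.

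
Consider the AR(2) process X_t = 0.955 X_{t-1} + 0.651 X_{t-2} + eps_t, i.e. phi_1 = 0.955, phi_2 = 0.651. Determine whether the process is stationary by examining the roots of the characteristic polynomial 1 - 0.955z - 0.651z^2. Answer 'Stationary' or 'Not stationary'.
\text{Not stationary}

The AR(p) characteristic polynomial is P(z) = 1 - 0.955z - 0.651z^2.
Stationarity requires all roots to lie outside the unit circle, i.e. |z| > 1 for every root.
Set 1 + (-0.955) z + (-0.651) z^2 = 0, i.e. a z^2 + b z + c = 0 with a = -0.651, b = -0.955, c = 1.
Discriminant D = b^2 - 4ac = (-0.955)^2 - 4*(-0.651)*1 = 0.912025 - (-2.604) = 3.516025.
D >= 0, so the roots are real: z = (-b +/- sqrt(D)) / (2a) = (0.955 +/- 1.875107) / (-1.302).
  z_1 = (0.955 + 1.875107) / (-1.302) = -2.1737,   |z_1| = 2.1737.
  z_2 = (0.955 - 1.875107) / (-1.302) = 0.7067,   |z_2| = 0.7067.
Moduli of all roots: 2.1737, 0.7067.
All moduli strictly greater than 1? No.
Verdict: Not stationary.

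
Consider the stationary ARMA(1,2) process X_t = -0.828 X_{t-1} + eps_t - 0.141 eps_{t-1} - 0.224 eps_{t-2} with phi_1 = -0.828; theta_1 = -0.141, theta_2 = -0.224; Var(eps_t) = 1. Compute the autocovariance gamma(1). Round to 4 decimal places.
\gamma(1) = -2.4102

Multiply the model equation by X_{t-k} and take expectations. With theta_0 = psi_0 = 1 and psi_j the MA(infinity) weights, this gives
  gamma(k) - sum_i phi_i gamma(k-i) = c_k,
  c_k = sigma^2 * sum_{j=k..q} theta_j psi_{j-k}   (c_k = 0 for k > q),
using gamma(-m) = gamma(m).
psi-weights needed (psi_j = theta_j + sum_i phi_i psi_{j-i}):
  psi_1 = theta_1 + phi_1 = -0.141 + (-0.828) = -0.969
  psi_2 = theta_2 + phi_1 psi_1 = -0.224 + (-0.828)(-0.969) = 0.578332
Right-hand sides:
  c_0 = sigma^2 (1 + theta_1 psi_1 + theta_2 psi_2) = 1 * (1 + (-0.141)(-0.969) + (-0.224)(0.578332)) = 1 * 1.007083 = 1.007083
  c_1 = sigma^2 (theta_1 + theta_2 psi_1) = 1 * (-0.141 + (-0.224)(-0.969)) = 0.076056
  c_2 = sigma^2 theta_2 = 1 * (-0.224) = -0.224
Equations for k = 0 and k = 1 (AR order 1):
  gamma(0) = phi_1 gamma(1) + c_0
  gamma(1) = phi_1 gamma(0) + c_1
Substituting the second into the first: gamma(0) (1 - phi_1^2) = c_0 + phi_1 c_1, so
  gamma(0) = (c_0 + phi_1 c_1) / (1 - phi_1^2) = (1.007083 + (-0.828)(0.076056)) / (1 - (-0.828)^2) = 0.944108 / 0.314416 = 3.002736.
  gamma(1) = phi_1 gamma(0) + c_1 = (-0.828)(3.002736) + (0.076056) = -2.410209.
Therefore gamma(1) = -2.4102 (to 4 decimal places).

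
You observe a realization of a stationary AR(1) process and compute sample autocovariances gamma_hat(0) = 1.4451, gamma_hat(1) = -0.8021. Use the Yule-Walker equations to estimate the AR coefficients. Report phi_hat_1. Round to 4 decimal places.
\hat\phi_{1} = -0.5550

The Yule-Walker equations for an AR(p) process read, in matrix form,
  Gamma_p phi = r_p,   with   (Gamma_p)_{ij} = gamma(|i - j|),
                       (r_p)_i = gamma(i),   i,j = 1..p.
Substitute the sample gammas (Toeplitz matrix and right-hand side of size 1):
  Gamma_p = [[1.4451]]
  r_p     = [-0.8021]
With p = 1 this is the single equation gamma(0) phi_1 = gamma(1):
  phi_hat_1 = gamma(1) / gamma(0) = -0.8021 / 1.4451 = -0.5550.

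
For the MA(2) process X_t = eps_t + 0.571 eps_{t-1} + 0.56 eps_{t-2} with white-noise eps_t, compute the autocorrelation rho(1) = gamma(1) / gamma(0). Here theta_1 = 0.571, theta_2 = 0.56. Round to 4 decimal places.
\rho(1) = 0.5433

For an MA(q) process with theta_0 = 1, the autocovariance is
  gamma(k) = sigma^2 * sum_{i=0..q-k} theta_i * theta_{i+k},
and rho(k) = gamma(k) / gamma(0). Sigma^2 cancels.
  numerator   = (1)*(0.571) + (0.571)*(0.56) = 0.89076.
  denominator = (1)^2 + (0.571)^2 + (0.56)^2 = 1.639641.
  rho(1) = 0.89076 / 1.639641 = 0.5433.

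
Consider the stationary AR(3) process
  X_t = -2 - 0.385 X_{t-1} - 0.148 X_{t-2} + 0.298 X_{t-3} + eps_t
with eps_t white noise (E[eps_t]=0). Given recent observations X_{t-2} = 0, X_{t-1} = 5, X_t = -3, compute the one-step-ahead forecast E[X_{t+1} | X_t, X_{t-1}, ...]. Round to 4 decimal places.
E[X_{t+1} \mid \mathcal F_t] = -1.5850

For an AR(p) model X_t = c + sum_i phi_i X_{t-i} + eps_t, the
one-step-ahead conditional mean is
  E[X_{t+1} | X_t, ...] = c + sum_i phi_i X_{t+1-i}.
Substitute known values:
  E[X_{t+1} | ...] = -2 + (-0.385) * (-3) + (-0.148) * (5) + (0.298) * (0)
                   = -1.5850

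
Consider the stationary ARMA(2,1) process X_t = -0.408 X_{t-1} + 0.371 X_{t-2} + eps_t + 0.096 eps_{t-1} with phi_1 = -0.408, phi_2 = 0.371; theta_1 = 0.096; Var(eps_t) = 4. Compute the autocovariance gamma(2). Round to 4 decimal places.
\gamma(2) = 4.2539

Multiply the model equation by X_{t-k} and take expectations. With theta_0 = psi_0 = 1 and psi_j the MA(infinity) weights, this gives
  gamma(k) - sum_i phi_i gamma(k-i) = c_k,
  c_k = sigma^2 * sum_{j=k..q} theta_j psi_{j-k}   (c_k = 0 for k > q),
using gamma(-m) = gamma(m).
psi-weights needed (psi_j = theta_j + sum_i phi_i psi_{j-i}):
  psi_1 = theta_1 + phi_1 = 0.096 + (-0.408) = -0.312
Right-hand sides:
  c_0 = sigma^2 (1 + theta_1 psi_1) = 4 * (1 + (0.096)(-0.312)) = 4 * 0.970048 = 3.880192
  c_1 = sigma^2 theta_1 = 4 * (0.096) = 0.384
  c_2 = 0
Equations for k = 0, 1, 2 (AR order 2, c_2 = 0):
  (E0) gamma(0) = phi_1 gamma(1) + phi_2 gamma(2) + c_0
  (E1) gamma(1) = phi_1 gamma(0) + phi_2 gamma(1) + c_1
  (E2) gamma(2) = phi_1 gamma(1) + phi_2 gamma(0)
From (E1): gamma(1) = A gamma(0) + B with
  A = phi_1 / (1 - phi_2) = -0.408 / 0.629 = -0.648649,   B = c_1 / (1 - phi_2) = 0.384 / 0.629 = 0.610493.
Insert (E2) into (E0): gamma(0) (1 - phi_2^2) = phi_1 (1 + phi_2) gamma(1) + c_0.
  phi_1 (1 + phi_2) = (-0.408)(1.371) = -0.559368,   1 - phi_2^2 = 0.862359.
Replace gamma(1) by A gamma(0) + B and collect gamma(0):
  gamma(0) [0.862359 - (-0.559368)(-0.648649)] = (-0.559368)(0.610493) + 3.880192
  gamma(0) * 0.499526 = 3.538702
  gamma(0) = 3.538702 / 0.499526 = 7.084124.
  gamma(1) = A gamma(0) + B = (-0.648649)(7.084124) + (0.610493) = -3.984614.
  gamma(2) = phi_1 gamma(1) + phi_2 gamma(0) = (-0.408)(-3.984614) + (0.371)(7.084124) = 4.253933.
Therefore gamma(2) = 4.2539 (to 4 decimal places).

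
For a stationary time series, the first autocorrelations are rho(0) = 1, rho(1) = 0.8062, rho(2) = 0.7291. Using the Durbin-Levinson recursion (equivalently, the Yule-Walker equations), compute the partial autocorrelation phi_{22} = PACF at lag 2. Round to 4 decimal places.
\phi_{22} = 0.2261

The PACF at lag k is phi_{kk}, the last component of the solution
to the Yule-Walker system G_k phi = r_k where
  (G_k)_{ij} = rho(|i - j|), (r_k)_i = rho(i), i,j = 1..k.
Equivalently, Durbin-Levinson gives phi_{kk} iteratively:
  phi_{11} = rho(1)
  phi_{kk} = [rho(k) - sum_{j=1..k-1} phi_{k-1,j} rho(k-j)]
            / [1 - sum_{j=1..k-1} phi_{k-1,j} rho(j)],
  phi_{k,j} = phi_{k-1,j} - phi_{kk} phi_{k-1,k-j},  j = 1..k-1.
Step k = 1:
  phi_11 = rho(1) = 0.8062.
Step k = 2:
  phi_22 = [rho(2) - phi_11 rho(1)] / [1 - phi_11 rho(1)] = [0.7291 - (0.8062)(0.8062)] / [1 - (0.8062)(0.8062)]
         = 0.07914156 / 0.35004156 = 0.2261.
Therefore phi_{22} = 0.2261.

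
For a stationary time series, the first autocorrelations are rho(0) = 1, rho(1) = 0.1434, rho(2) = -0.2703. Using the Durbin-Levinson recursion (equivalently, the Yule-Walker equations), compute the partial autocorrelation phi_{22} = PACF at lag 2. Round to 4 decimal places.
\phi_{22} = -0.2970

The PACF at lag k is phi_{kk}, the last component of the solution
to the Yule-Walker system G_k phi = r_k where
  (G_k)_{ij} = rho(|i - j|), (r_k)_i = rho(i), i,j = 1..k.
Equivalently, Durbin-Levinson gives phi_{kk} iteratively:
  phi_{11} = rho(1)
  phi_{kk} = [rho(k) - sum_{j=1..k-1} phi_{k-1,j} rho(k-j)]
            / [1 - sum_{j=1..k-1} phi_{k-1,j} rho(j)],
  phi_{k,j} = phi_{k-1,j} - phi_{kk} phi_{k-1,k-j},  j = 1..k-1.
Step k = 1:
  phi_11 = rho(1) = 0.1434.
Step k = 2:
  phi_22 = [rho(2) - phi_11 rho(1)] / [1 - phi_11 rho(1)] = [-0.2703 - (0.1434)(0.1434)] / [1 - (0.1434)(0.1434)]
         = -0.29086356 / 0.97943644 = -0.297.
Therefore phi_{22} = -0.2970.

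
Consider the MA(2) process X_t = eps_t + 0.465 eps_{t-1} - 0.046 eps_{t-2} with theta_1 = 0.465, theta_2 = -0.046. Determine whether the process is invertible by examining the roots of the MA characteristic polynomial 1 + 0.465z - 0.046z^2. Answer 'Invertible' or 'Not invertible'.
\text{Invertible}

The MA(q) characteristic polynomial is P(z) = 1 + 0.465z - 0.046z^2.
Invertibility requires all roots to lie outside the unit circle, i.e. |z| > 1 for every root.
Set 1 + (0.465) z + (-0.046) z^2 = 0, i.e. a z^2 + b z + c = 0 with a = -0.046, b = 0.465, c = 1.
Discriminant D = b^2 - 4ac = (0.465)^2 - 4*(-0.046)*1 = 0.216225 - (-0.184) = 0.400225.
D >= 0, so the roots are real: z = (-b +/- sqrt(D)) / (2a) = (-0.465 +/- 0.632633) / (-0.092).
  z_1 = (-0.465 + 0.632633) / (-0.092) = -1.8221,   |z_1| = 1.8221.
  z_2 = (-0.465 - 0.632633) / (-0.092) = 11.9308,   |z_2| = 11.9308.
Moduli of all roots: 1.8221, 11.9308.
All moduli strictly greater than 1? Yes.
Verdict: Invertible.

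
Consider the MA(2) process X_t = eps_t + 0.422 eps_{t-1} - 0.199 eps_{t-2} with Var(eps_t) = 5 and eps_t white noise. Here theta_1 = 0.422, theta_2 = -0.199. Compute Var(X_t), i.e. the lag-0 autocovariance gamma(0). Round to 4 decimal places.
\gamma(0) = 6.0884

For an MA(q) process X_t = eps_t + sum_i theta_i eps_{t-i} with
Var(eps_t) = sigma^2, the variance is
  gamma(0) = sigma^2 * (1 + sum_i theta_i^2).
  sum_i theta_i^2 = (0.422)^2 + (-0.199)^2 = 0.178084 + 0.039601 = 0.217685.
  gamma(0) = 5 * (1 + 0.217685) = 5 * 1.217685 = 6.088425, which rounds to 6.0884.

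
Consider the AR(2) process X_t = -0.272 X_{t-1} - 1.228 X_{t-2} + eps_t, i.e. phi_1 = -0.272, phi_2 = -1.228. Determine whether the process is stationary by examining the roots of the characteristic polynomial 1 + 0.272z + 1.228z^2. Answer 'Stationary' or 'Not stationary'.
\text{Not stationary}

The AR(p) characteristic polynomial is P(z) = 1 + 0.272z + 1.228z^2.
Stationarity requires all roots to lie outside the unit circle, i.e. |z| > 1 for every root.
Set 1 + (0.272) z + (1.228) z^2 = 0, i.e. a z^2 + b z + c = 0 with a = 1.228, b = 0.272, c = 1.
Discriminant D = b^2 - 4ac = (0.272)^2 - 4*(1.228)*1 = 0.073984 - (4.912) = -4.838016.
D < 0, so the roots are the complex-conjugate pair z = (-b +/- i sqrt(-D)) / (2a) = -0.1107 +/- 0.8956i.
For a conjugate pair |z|^2 = z * conj(z) = (product of roots) = c/a = 1/(1.228) = 0.814332, so |z| = sqrt(0.814332) = 0.9024 for both roots.
Moduli of all roots: 0.9024, 0.9024.
All moduli strictly greater than 1? No.
Verdict: Not stationary.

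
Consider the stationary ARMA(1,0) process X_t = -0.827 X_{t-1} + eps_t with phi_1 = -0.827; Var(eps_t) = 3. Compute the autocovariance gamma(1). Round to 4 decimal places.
\gamma(1) = -7.8495

Multiply the model equation by X_{t-k} and take expectations. With theta_0 = psi_0 = 1 and psi_j the MA(infinity) weights, this gives
  gamma(k) - sum_i phi_i gamma(k-i) = c_k,
  c_k = sigma^2 * sum_{j=k..q} theta_j psi_{j-k}   (c_k = 0 for k > q),
using gamma(-m) = gamma(m).
Pure AR (q = 0): c_0 = sigma^2 = 3, c_k = 0 for k >= 1.
Equations for k = 0 and k = 1 (AR order 1):
  gamma(0) = phi_1 gamma(1) + c_0
  gamma(1) = phi_1 gamma(0) + c_1
Substituting the second into the first: gamma(0) (1 - phi_1^2) = c_0 + phi_1 c_1, so
  gamma(0) = c_0 / (1 - phi_1^2) = 3 / (1 - (-0.827)^2) = 3 / 0.316071 = 9.491538.
  gamma(1) = phi_1 gamma(0) = (-0.827)(9.491538) = -7.849502.
Therefore gamma(1) = -7.8495 (to 4 decimal places).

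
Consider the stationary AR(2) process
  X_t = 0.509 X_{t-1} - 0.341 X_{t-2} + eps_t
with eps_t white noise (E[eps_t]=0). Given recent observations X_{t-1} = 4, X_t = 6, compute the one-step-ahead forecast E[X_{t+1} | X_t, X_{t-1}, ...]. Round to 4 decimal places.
E[X_{t+1} \mid \mathcal F_t] = 1.6900

For an AR(p) model X_t = c + sum_i phi_i X_{t-i} + eps_t, the
one-step-ahead conditional mean is
  E[X_{t+1} | X_t, ...] = c + sum_i phi_i X_{t+1-i}.
Substitute known values:
  E[X_{t+1} | ...] = (0.509) * (6) + (-0.341) * (4)
                   = 1.6900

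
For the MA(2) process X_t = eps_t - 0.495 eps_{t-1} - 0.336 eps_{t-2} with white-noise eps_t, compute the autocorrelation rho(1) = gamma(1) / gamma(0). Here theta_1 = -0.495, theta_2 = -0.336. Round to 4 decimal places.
\rho(1) = -0.2420

For an MA(q) process with theta_0 = 1, the autocovariance is
  gamma(k) = sigma^2 * sum_{i=0..q-k} theta_i * theta_{i+k},
and rho(k) = gamma(k) / gamma(0). Sigma^2 cancels.
  numerator   = (1)*(-0.495) + (-0.495)*(-0.336) = -0.32868.
  denominator = (1)^2 + (-0.495)^2 + (-0.336)^2 = 1.357921.
  rho(1) = -0.32868 / 1.357921 = -0.2420.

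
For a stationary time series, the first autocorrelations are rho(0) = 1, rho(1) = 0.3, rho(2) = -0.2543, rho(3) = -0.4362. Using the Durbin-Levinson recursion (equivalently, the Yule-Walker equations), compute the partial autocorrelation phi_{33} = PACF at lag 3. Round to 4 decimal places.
\phi_{33} = -0.2790

The PACF at lag k is phi_{kk}, the last component of the solution
to the Yule-Walker system G_k phi = r_k where
  (G_k)_{ij} = rho(|i - j|), (r_k)_i = rho(i), i,j = 1..k.
Equivalently, Durbin-Levinson gives phi_{kk} iteratively:
  phi_{11} = rho(1)
  phi_{kk} = [rho(k) - sum_{j=1..k-1} phi_{k-1,j} rho(k-j)]
            / [1 - sum_{j=1..k-1} phi_{k-1,j} rho(j)],
  phi_{k,j} = phi_{k-1,j} - phi_{kk} phi_{k-1,k-j},  j = 1..k-1.
Step k = 1:
  phi_11 = rho(1) = 0.3.
Step k = 2:
  phi_22 = [rho(2) - phi_11 rho(1)] / [1 - phi_11 rho(1)] = [-0.2543 - (0.3)(0.3)] / [1 - (0.3)(0.3)]
         = -0.3443 / 0.91 = -0.378352.
  Update: phi_21 = phi_11 - phi_22 phi_11 = 0.3 - (-0.378352)(0.3) = 0.413505.
Step k = 3:
  phi_33 = [rho(3) - phi_21 rho(2) - phi_22 rho(1)] / [1 - phi_21 rho(1) - phi_22 rho(2)]
    numerator   = -0.4362 - (0.413505)(-0.2543) - (-0.378352)(0.3) = -0.21754006
    denominator = 1 - (0.413505)(0.3) - (-0.378352)(-0.2543) = 0.77973353
  phi_33 = -0.21754006 / 0.77973353 = -0.279.
Therefore phi_{33} = -0.2790.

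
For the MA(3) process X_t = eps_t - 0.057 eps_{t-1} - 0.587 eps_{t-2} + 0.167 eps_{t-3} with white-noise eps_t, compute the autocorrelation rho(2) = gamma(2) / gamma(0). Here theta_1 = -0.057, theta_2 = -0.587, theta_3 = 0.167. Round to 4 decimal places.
\rho(2) = -0.4336

For an MA(q) process with theta_0 = 1, the autocovariance is
  gamma(k) = sigma^2 * sum_{i=0..q-k} theta_i * theta_{i+k},
and rho(k) = gamma(k) / gamma(0). Sigma^2 cancels.
  numerator   = (1)*(-0.587) + (-0.057)*(0.167) = -0.596519.
  denominator = (1)^2 + (-0.057)^2 + (-0.587)^2 + (0.167)^2 = 1.375707.
  rho(2) = -0.596519 / 1.375707 = -0.4336.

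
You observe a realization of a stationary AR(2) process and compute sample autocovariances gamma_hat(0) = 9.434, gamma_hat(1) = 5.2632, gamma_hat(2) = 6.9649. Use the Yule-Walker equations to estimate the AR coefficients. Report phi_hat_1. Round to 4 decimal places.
\hat\phi_{1} = 0.2120

The Yule-Walker equations for an AR(p) process read, in matrix form,
  Gamma_p phi = r_p,   with   (Gamma_p)_{ij} = gamma(|i - j|),
                       (r_p)_i = gamma(i),   i,j = 1..p.
Substitute the sample gammas (Toeplitz matrix and right-hand side of size 2):
  Gamma_p = [[9.434, 5.2632], [5.2632, 9.434]]
  r_p     = [5.2632, 6.9649]
Written out:
  9.434 phi_1 + 5.2632 phi_2 = 5.2632
  5.2632 phi_1 + 9.434 phi_2 = 6.9649
Solve by Cramer's rule:
  det = gamma(0)^2 - gamma(1)^2 = (9.434)^2 - (5.2632)^2 = 89.000356 - 27.70127424 = 61.29908176
  phi_hat_1 = [gamma(1) gamma(0) - gamma(1) gamma(2)] / det = [(5.2632)(9.434) - (5.2632)(6.9649)] / 61.29908176 = 12.99536712 / 61.29908176 = 0.212
  phi_hat_2 = [gamma(0) gamma(2) - gamma(1)^2] / det = [(9.434)(6.9649) - (5.2632)^2] / 61.29908176 = 38.00559236 / 61.29908176 = 0.62
So phi_hat = [0.2120, 0.6200].
Therefore phi_hat_1 = 0.2120.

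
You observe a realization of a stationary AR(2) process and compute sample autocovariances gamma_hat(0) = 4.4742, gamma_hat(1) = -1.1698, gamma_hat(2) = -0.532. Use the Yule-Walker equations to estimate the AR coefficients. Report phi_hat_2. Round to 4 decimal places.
\hat\phi_{2} = -0.2010

The Yule-Walker equations for an AR(p) process read, in matrix form,
  Gamma_p phi = r_p,   with   (Gamma_p)_{ij} = gamma(|i - j|),
                       (r_p)_i = gamma(i),   i,j = 1..p.
Substitute the sample gammas (Toeplitz matrix and right-hand side of size 2):
  Gamma_p = [[4.4742, -1.1698], [-1.1698, 4.4742]]
  r_p     = [-1.1698, -0.532]
Written out:
  4.4742 phi_1 - 1.1698 phi_2 = -1.1698
  -1.1698 phi_1 + 4.4742 phi_2 = -0.532
Solve by Cramer's rule:
  det = gamma(0)^2 - gamma(1)^2 = (4.4742)^2 - (-1.1698)^2 = 20.01846564 - 1.36843204 = 18.6500336
  phi_hat_1 = [gamma(1) gamma(0) - gamma(1) gamma(2)] / det = [(-1.1698)(4.4742) - (-1.1698)(-0.532)] / 18.6500336 = -5.85625276 / 18.6500336 = -0.314
  phi_hat_2 = [gamma(0) gamma(2) - gamma(1)^2] / det = [(4.4742)(-0.532) - (-1.1698)^2] / 18.6500336 = -3.74870644 / 18.6500336 = -0.201
So phi_hat = [-0.3140, -0.2010].
Therefore phi_hat_2 = -0.2010.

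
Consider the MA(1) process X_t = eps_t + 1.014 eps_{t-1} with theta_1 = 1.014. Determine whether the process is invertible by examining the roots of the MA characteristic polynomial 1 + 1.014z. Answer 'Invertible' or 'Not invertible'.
\text{Not invertible}

The MA(q) characteristic polynomial is P(z) = 1 + 1.014z.
Invertibility requires all roots to lie outside the unit circle, i.e. |z| > 1 for every root.
This is linear in z: 1 + (1.014) z = 0  =>  z = -1/(1.014) = -0.986193,  |z| = 0.986193.
Moduli of all roots: 0.9862.
All moduli strictly greater than 1? No.
Verdict: Not invertible.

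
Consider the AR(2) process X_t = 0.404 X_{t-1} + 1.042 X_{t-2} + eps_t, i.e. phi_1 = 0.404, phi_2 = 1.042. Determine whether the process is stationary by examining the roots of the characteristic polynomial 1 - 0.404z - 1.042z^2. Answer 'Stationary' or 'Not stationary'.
\text{Not stationary}

The AR(p) characteristic polynomial is P(z) = 1 - 0.404z - 1.042z^2.
Stationarity requires all roots to lie outside the unit circle, i.e. |z| > 1 for every root.
Set 1 + (-0.404) z + (-1.042) z^2 = 0, i.e. a z^2 + b z + c = 0 with a = -1.042, b = -0.404, c = 1.
Discriminant D = b^2 - 4ac = (-0.404)^2 - 4*(-1.042)*1 = 0.163216 - (-4.168) = 4.331216.
D >= 0, so the roots are real: z = (-b +/- sqrt(D)) / (2a) = (0.404 +/- 2.081157) / (-2.084).
  z_1 = (0.404 + 2.081157) / (-2.084) = -1.1925,   |z_1| = 1.1925.
  z_2 = (0.404 - 2.081157) / (-2.084) = 0.8048,   |z_2| = 0.8048.
Moduli of all roots: 1.1925, 0.8048.
All moduli strictly greater than 1? No.
Verdict: Not stationary.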